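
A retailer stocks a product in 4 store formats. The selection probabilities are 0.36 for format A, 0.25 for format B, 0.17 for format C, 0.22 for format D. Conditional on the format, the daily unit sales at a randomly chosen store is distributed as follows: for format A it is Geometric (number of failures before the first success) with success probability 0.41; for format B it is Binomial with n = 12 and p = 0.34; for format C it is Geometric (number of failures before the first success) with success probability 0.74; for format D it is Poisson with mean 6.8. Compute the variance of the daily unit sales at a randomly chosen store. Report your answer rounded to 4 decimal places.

9.0429

Per component, A: μ=1.43902, E[X²]=5.58061; B: μ=4.08, E[X²]=19.3392; C: μ=0.351351, E[X²]=0.598247; D: μ=6.8, E[X²]=53.04.
E[X] = 0.36·1.43902 + 0.25·4.08 + 0.17·0.351351 + 0.22·6.8 = 3.09378.
E[X²] = 0.36·5.58061 + 0.25·19.3392 + 0.17·0.598247 + 0.22·53.04 = 18.6143.
Var(X) = E[X²] − (E[X])² = 18.6143 − 9.57147 = 9.04285.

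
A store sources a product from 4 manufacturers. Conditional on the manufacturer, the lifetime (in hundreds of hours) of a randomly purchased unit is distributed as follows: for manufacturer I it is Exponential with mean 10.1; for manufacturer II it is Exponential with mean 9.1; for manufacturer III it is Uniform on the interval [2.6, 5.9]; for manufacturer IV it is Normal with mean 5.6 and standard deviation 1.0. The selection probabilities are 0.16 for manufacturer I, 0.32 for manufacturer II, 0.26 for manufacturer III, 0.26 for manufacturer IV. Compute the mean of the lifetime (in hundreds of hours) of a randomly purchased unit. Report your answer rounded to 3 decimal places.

7.089

Component means — I: 10.1; II: 9.1; III: 4.25; IV: 5.6.
E[X] = 0.16·10.1 + 0.32·9.1 + 0.26·4.25 + 0.26·5.6 = 7.089.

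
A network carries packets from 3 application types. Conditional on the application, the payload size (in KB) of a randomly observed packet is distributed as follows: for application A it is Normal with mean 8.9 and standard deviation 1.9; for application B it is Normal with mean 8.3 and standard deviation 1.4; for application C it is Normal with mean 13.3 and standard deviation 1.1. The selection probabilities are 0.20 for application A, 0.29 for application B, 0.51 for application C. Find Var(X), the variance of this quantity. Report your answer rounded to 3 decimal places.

7.601

Per component, A: μ=8.9, E[X²]=82.82; B: μ=8.3, E[X²]=70.85; C: μ=13.3, E[X²]=178.1.
E[X] = 0.2·8.9 + 0.29·8.3 + 0.51·13.3 = 10.97.
E[X²] = 0.2·82.82 + 0.29·70.85 + 0.51·178.1 = 127.942.
Var(X) = E[X²] − (E[X])² = 127.942 − 120.341 = 7.6006.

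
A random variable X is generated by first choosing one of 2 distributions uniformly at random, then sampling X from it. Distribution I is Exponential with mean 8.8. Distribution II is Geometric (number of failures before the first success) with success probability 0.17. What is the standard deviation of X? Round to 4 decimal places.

Per component, I: μ=8.8, E[X²]=154.88; II: μ=4.88235, E[X²]=52.5571.
E[X] = 0.5·8.8 + 0.5·4.88235 = 6.84118.
E[X²] = 0.5·154.88 + 0.5·52.5571 = 103.719.
Var(X) = E[X²] − (E[X])² = 103.719 − 46.8017 = 56.9169.
SD(X) = √56.9169 = 7.54433.

7.5443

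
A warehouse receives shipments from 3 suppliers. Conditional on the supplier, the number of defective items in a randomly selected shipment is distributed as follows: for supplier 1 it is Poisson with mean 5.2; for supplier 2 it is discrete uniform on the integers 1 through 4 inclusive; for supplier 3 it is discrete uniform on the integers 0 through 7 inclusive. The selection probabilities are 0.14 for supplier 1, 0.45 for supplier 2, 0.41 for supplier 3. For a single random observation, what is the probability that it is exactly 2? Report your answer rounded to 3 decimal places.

Conditional on each supplier, P(X = 2): 1: 0.074584; 2: 0.25; 3: 0.125.
By total probability, P(X = 2) = 0.14·0.074584 + 0.45·0.25 + 0.41·0.125 = 0.174192.

0.174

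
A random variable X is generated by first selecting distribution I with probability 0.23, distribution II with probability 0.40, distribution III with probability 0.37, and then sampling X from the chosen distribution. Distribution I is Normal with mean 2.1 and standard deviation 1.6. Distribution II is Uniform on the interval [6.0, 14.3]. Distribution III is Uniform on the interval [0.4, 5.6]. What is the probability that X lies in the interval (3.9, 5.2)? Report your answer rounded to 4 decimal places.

Conditional on each component, P(3.9 < X < 5.2): I: 0.103952; II: 0; III: 0.25.
By total probability, P(3.9 < X < 5.2) = 0.23·0.103952 + 0.4·0 + 0.37·0.25 = 0.116409.

0.1164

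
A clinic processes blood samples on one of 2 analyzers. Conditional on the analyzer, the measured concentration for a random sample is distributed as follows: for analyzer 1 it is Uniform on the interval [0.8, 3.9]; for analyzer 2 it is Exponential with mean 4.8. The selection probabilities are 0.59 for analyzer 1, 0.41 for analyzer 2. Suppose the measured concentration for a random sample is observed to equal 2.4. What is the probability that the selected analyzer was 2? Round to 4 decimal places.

0.2140

Likelihoods f(2.4 | ·): 1: 0.322581; 2: 0.126361.
Posterior ∝ prior × likelihood. Numerator for 2: 0.41·0.126361 = 0.0518078.
Normalizing constant: 0.59·0.322581 + 0.41·0.126361 = 0.24213.
P(2 | observation) = 0.0518078 / 0.24213 = 0.213967.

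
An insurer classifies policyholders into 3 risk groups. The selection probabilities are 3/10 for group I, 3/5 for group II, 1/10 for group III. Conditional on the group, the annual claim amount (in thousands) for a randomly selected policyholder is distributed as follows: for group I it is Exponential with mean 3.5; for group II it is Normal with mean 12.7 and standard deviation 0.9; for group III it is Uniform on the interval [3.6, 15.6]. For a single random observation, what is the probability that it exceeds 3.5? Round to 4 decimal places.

Conditional on each group, P(X > 3.5): I: 0.367879; II: 1; III: 1.
By total probability, P(X > 3.5) = 0.3·0.367879 + 0.6·1 + 0.1·1 = 0.810364.

0.8104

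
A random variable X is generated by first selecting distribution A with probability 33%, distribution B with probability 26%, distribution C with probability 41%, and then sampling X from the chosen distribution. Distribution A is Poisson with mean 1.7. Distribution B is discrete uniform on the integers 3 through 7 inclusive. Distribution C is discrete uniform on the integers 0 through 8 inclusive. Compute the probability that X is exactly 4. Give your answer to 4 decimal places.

Conditional on each component, P(X = 4): A: 0.0635746; B: 0.2; C: 0.111111.
By total probability, P(X = 4) = 0.33·0.0635746 + 0.26·0.2 + 0.41·0.111111 = 0.118535.

0.1185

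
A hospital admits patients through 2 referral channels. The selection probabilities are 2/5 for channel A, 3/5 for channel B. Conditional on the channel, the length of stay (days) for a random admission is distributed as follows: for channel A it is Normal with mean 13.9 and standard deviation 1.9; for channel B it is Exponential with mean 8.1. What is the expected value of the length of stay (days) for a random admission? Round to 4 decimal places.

Component means — A: 13.9; B: 8.1.
E[X] = 0.4·13.9 + 0.6·8.1 = 10.42.

10.4200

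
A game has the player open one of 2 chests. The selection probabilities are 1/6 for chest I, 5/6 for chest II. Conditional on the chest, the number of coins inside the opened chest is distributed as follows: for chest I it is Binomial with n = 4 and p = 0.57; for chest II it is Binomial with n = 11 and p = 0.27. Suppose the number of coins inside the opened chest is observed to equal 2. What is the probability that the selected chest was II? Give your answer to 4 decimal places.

Likelihoods P(X=2 | ·): I: 0.360444; II: 0.236046.
Posterior ∝ prior × likelihood. Numerator for II: 0.833333·0.236046 = 0.196705.
Normalizing constant: 0.166667·0.360444 + 0.833333·0.236046 = 0.256779.
P(II | observation) = 0.196705 / 0.256779 = 0.766048.

0.7660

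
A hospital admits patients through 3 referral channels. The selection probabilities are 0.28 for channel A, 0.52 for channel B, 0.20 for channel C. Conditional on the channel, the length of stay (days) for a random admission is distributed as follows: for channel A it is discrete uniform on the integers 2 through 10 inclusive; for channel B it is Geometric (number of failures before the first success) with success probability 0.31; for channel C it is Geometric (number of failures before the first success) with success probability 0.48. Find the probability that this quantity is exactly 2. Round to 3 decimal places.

0.134

Conditional on each channel, P(X = 2): A: 0.111111; B: 0.147591; C: 0.129792.
By total probability, P(X = 2) = 0.28·0.111111 + 0.52·0.147591 + 0.2·0.129792 = 0.133817.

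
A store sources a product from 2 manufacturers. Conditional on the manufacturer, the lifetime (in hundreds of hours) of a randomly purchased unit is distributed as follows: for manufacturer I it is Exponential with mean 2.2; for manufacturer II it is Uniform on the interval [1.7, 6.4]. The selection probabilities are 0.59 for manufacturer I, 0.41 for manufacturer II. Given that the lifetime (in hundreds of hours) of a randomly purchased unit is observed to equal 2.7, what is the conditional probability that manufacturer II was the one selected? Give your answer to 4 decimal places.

Likelihoods f(2.7 | ·): I: 0.133223; II: 0.212766.
Posterior ∝ prior × likelihood. Numerator for II: 0.41·0.212766 = 0.087234.
Normalizing constant: 0.59·0.133223 + 0.41·0.212766 = 0.165836.
P(II | observation) = 0.087234 / 0.165836 = 0.526027.

0.5260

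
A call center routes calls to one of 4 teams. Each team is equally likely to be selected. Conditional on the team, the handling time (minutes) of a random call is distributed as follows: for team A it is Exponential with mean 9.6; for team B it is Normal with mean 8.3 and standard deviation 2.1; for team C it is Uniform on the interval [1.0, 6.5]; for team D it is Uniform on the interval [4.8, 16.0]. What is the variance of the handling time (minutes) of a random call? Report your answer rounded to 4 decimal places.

34.0040

Per component, A: μ=9.6, E[X²]=184.32; B: μ=8.3, E[X²]=73.3; C: μ=3.75, E[X²]=16.5833; D: μ=10.4, E[X²]=118.613.
E[X] = 0.25·9.6 + 0.25·8.3 + 0.25·3.75 + 0.25·10.4 = 8.0125.
E[X²] = 0.25·184.32 + 0.25·73.3 + 0.25·16.5833 + 0.25·118.613 = 98.2042.
Var(X) = E[X²] − (E[X])² = 98.2042 − 64.2002 = 34.004.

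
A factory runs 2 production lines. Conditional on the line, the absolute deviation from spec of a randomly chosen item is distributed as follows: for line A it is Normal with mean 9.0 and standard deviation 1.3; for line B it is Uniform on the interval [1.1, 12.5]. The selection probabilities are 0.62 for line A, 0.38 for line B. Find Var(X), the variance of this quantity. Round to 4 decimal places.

Per component, A: μ=9, E[X²]=82.69; B: μ=6.8, E[X²]=57.07.
E[X] = 0.62·9 + 0.38·6.8 = 8.164.
E[X²] = 0.62·82.69 + 0.38·57.07 = 72.9544.
Var(X) = E[X²] − (E[X])² = 72.9544 − 66.6509 = 6.3035.

6.3035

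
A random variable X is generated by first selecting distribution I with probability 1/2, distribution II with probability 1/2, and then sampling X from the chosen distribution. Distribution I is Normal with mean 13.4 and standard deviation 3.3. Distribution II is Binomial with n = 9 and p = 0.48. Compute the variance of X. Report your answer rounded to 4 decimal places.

27.1798

Per component, I: μ=13.4, E[X²]=190.45; II: μ=4.32, E[X²]=20.9088.
E[X] = 0.5·13.4 + 0.5·4.32 = 8.86.
E[X²] = 0.5·190.45 + 0.5·20.9088 = 105.679.
Var(X) = E[X²] − (E[X])² = 105.679 − 78.4996 = 27.1798.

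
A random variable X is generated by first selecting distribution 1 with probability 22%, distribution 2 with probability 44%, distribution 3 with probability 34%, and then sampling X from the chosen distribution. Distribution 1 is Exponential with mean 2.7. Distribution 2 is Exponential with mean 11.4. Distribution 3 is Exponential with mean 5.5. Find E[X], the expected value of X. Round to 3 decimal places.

Component means — 1: 2.7; 2: 11.4; 3: 5.5.
E[X] = 0.22·2.7 + 0.44·11.4 + 0.34·5.5 = 7.48.

7.480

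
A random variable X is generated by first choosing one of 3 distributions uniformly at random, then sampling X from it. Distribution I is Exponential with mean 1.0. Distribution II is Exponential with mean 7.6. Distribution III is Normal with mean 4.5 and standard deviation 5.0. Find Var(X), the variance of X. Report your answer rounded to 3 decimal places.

35.189

Per component, I: μ=1, E[X²]=2; II: μ=7.6, E[X²]=115.52; III: μ=4.5, E[X²]=45.25.
E[X] = 0.333333·1 + 0.333333·7.6 + 0.333333·4.5 = 4.36667.
E[X²] = 0.333333·2 + 0.333333·115.52 + 0.333333·45.25 = 54.2567.
Var(X) = E[X²] − (E[X])² = 54.2567 − 19.0678 = 35.1889.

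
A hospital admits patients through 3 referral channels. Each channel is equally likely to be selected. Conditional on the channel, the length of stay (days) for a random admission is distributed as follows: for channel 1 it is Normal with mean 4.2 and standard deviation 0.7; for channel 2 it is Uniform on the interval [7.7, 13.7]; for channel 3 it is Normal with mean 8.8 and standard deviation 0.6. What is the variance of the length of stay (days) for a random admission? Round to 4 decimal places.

Per component, 1: μ=4.2, E[X²]=18.13; 2: μ=10.7, E[X²]=117.49; 3: μ=8.8, E[X²]=77.8.
E[X] = 0.333333·4.2 + 0.333333·10.7 + 0.333333·8.8 = 7.9.
E[X²] = 0.333333·18.13 + 0.333333·117.49 + 0.333333·77.8 = 71.14.
Var(X) = E[X²] − (E[X])² = 71.14 − 62.41 = 8.73.

8.7300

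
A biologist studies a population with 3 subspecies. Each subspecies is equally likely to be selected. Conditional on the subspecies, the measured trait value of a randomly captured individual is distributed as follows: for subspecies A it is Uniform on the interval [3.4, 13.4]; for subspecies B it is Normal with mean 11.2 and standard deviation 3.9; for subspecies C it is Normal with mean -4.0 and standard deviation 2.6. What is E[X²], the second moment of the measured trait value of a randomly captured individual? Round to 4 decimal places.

For each component E[X²] = Var + (mean)², giving A: 78.8933; B: 140.65; C: 22.76.
Overall E[X²] = 0.333333·78.8933 + 0.333333·140.65 + 0.333333·22.76 = 80.7678.

80.7678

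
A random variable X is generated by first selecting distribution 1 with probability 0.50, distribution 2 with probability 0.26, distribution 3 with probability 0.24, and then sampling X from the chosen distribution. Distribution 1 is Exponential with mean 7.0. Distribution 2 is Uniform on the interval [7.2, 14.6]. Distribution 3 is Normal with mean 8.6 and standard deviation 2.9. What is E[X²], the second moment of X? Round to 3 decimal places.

100.846

For each component E[X²] = Var + (mean)², giving 1: 98; 2: 123.373; 3: 82.37.
Overall E[X²] = 0.5·98 + 0.26·123.373 + 0.24·82.37 = 100.846.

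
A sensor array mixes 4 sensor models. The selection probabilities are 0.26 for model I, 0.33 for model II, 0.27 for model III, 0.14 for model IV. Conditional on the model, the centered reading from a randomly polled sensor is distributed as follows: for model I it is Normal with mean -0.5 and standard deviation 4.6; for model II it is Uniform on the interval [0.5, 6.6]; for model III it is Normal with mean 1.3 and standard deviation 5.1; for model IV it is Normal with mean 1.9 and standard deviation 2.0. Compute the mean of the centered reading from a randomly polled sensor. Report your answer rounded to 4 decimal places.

Component means — I: -0.5; II: 3.55; III: 1.3; IV: 1.9.
E[X] = 0.26·-0.5 + 0.33·3.55 + 0.27·1.3 + 0.14·1.9 = 1.6585.

1.6585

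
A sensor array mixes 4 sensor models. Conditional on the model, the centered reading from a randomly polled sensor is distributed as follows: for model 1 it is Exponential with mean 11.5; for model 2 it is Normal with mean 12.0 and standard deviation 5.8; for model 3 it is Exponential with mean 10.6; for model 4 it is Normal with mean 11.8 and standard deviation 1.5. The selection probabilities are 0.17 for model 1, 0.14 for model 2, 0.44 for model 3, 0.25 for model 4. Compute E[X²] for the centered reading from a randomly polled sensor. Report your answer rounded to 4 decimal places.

For each component E[X²] = Var + (mean)², giving 1: 264.5; 2: 177.64; 3: 224.72; 4: 141.49.
Overall E[X²] = 0.17·264.5 + 0.14·177.64 + 0.44·224.72 + 0.25·141.49 = 204.084.

204.0839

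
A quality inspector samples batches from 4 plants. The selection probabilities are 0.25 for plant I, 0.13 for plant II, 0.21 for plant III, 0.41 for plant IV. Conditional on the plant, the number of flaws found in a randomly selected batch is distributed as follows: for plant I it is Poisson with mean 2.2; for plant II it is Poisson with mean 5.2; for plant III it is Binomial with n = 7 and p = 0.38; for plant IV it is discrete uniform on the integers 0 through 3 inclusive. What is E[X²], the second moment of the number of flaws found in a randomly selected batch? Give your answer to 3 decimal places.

9.218

For each component E[X²] = Var + (mean)², giving I: 7.04; II: 32.24; III: 8.7248; IV: 3.5.
Overall E[X²] = 0.25·7.04 + 0.13·32.24 + 0.21·8.7248 + 0.41·3.5 = 9.21841.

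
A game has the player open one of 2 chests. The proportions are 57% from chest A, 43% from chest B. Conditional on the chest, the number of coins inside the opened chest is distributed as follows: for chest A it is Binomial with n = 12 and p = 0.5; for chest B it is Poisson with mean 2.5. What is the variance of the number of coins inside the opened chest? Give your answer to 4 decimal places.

5.7875

Per component, A: μ=6, E[X²]=39; B: μ=2.5, E[X²]=8.75.
E[X] = 0.57·6 + 0.43·2.5 = 4.495.
E[X²] = 0.57·39 + 0.43·8.75 = 25.9925.
Var(X) = E[X²] − (E[X])² = 25.9925 − 20.205 = 5.78747.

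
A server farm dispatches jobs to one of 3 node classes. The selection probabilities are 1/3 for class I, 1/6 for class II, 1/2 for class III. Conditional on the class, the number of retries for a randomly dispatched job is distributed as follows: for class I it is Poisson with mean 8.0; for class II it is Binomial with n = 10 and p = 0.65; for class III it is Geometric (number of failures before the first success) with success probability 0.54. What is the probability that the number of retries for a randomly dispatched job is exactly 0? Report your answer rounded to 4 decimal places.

0.2701

Conditional on each class, P(X = 0): I: 0.000335463; II: 2.75855e-05; III: 0.54.
By total probability, P(X = 0) = 0.333333·0.000335463 + 0.166667·2.75855e-05 + 0.5·0.54 = 0.270116.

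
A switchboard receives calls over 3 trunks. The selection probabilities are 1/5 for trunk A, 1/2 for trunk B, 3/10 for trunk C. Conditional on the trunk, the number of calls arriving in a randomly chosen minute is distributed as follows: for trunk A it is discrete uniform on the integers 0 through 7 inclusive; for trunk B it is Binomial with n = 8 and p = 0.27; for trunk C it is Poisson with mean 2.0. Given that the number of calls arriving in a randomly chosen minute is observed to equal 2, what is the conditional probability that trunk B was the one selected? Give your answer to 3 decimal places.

Likelihoods P(X=2 | ·): A: 0.125; B: 0.308903; C: 0.270671.
Posterior ∝ prior × likelihood. Numerator for B: 0.5·0.308903 = 0.154452.
Normalizing constant: 0.2·0.125 + 0.5·0.308903 + 0.3·0.270671 = 0.260653.
P(B | observation) = 0.154452 / 0.260653 = 0.592557.

0.593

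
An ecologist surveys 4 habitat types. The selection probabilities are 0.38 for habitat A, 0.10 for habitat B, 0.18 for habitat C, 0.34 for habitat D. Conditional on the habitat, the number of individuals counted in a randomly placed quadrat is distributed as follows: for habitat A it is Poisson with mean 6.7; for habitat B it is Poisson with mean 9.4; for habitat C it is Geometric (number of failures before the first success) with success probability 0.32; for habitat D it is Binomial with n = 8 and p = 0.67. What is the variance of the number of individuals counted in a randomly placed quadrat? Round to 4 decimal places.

Per component, A: μ=6.7, E[X²]=51.59; B: μ=9.4, E[X²]=97.76; C: μ=2.125, E[X²]=11.1562; D: μ=5.36, E[X²]=30.4984.
E[X] = 0.38·6.7 + 0.1·9.4 + 0.18·2.125 + 0.34·5.36 = 5.6909.
E[X²] = 0.38·51.59 + 0.1·97.76 + 0.18·11.1562 + 0.34·30.4984 = 41.7578.
Var(X) = E[X²] − (E[X])² = 41.7578 − 32.3863 = 9.37144.

9.3714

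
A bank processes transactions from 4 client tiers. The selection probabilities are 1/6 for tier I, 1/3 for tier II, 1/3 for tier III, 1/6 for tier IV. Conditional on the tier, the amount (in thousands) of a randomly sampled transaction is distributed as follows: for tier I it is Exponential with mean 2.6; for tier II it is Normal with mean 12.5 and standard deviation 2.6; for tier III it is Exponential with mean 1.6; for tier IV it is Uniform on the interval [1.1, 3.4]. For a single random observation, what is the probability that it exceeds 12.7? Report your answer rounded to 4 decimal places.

Conditional on each tier, P(X > 12.7): I: 0.00756203; II: 0.469342; III: 0.000357098; IV: 0.
By total probability, P(X > 12.7) = 0.166667·0.00756203 + 0.333333·0.469342 + 0.333333·0.000357098 + 0.166667·0 = 0.157827.

0.1578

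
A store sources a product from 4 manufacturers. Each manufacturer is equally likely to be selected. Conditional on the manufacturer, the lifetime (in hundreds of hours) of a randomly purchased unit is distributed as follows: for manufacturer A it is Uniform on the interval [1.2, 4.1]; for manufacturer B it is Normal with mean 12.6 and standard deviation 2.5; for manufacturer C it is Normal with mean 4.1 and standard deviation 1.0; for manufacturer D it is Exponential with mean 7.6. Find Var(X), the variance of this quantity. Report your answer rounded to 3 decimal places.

31.122

Per component, A: μ=2.65, E[X²]=7.72333; B: μ=12.6, E[X²]=165.01; C: μ=4.1, E[X²]=17.81; D: μ=7.6, E[X²]=115.52.
E[X] = 0.25·2.65 + 0.25·12.6 + 0.25·4.1 + 0.25·7.6 = 6.7375.
E[X²] = 0.25·7.72333 + 0.25·165.01 + 0.25·17.81 + 0.25·115.52 = 76.5158.
Var(X) = E[X²] − (E[X])² = 76.5158 − 45.3939 = 31.1219.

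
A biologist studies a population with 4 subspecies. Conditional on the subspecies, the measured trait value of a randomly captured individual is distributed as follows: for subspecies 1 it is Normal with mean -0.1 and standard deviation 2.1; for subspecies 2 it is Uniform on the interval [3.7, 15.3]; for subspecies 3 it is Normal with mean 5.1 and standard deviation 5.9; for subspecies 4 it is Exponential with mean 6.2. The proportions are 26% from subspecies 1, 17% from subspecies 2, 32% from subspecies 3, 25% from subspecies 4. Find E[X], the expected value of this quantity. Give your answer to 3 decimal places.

Component means — 1: -0.1; 2: 9.5; 3: 5.1; 4: 6.2.
E[X] = 0.26·-0.1 + 0.17·9.5 + 0.32·5.1 + 0.25·6.2 = 4.771.

4.771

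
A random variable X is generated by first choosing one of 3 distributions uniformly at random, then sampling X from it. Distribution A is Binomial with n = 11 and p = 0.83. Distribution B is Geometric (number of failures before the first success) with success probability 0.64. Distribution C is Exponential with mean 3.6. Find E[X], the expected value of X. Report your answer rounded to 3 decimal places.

4.431

Component means — A: 9.13; B: 0.5625; C: 3.6.
E[X] = 0.333333·9.13 + 0.333333·0.5625 + 0.333333·3.6 = 4.43083.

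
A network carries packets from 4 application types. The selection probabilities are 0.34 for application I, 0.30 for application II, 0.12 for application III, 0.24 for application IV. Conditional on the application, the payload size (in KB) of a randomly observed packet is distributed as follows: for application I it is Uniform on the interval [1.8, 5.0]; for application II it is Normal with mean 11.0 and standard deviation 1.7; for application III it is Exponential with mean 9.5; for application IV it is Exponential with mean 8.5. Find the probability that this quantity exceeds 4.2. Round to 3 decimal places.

Conditional on each application, P(X > 4.2): I: 0.25; II: 0.999968; III: 0.642682; IV: 0.610109.
By total probability, P(X > 4.2) = 0.34·0.25 + 0.3·0.999968 + 0.12·0.642682 + 0.24·0.610109 = 0.608538.

0.609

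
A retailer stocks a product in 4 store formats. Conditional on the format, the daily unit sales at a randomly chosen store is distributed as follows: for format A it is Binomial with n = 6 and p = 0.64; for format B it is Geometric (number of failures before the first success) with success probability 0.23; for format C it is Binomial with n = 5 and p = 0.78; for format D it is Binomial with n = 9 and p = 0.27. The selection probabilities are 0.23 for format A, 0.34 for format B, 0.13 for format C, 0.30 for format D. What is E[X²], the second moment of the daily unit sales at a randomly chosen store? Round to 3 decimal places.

For each component E[X²] = Var + (mean)², giving A: 16.128; B: 25.7637; C: 16.068; D: 7.6788.
Overall E[X²] = 0.23·16.128 + 0.34·25.7637 + 0.13·16.068 + 0.3·7.6788 = 16.8616.

16.862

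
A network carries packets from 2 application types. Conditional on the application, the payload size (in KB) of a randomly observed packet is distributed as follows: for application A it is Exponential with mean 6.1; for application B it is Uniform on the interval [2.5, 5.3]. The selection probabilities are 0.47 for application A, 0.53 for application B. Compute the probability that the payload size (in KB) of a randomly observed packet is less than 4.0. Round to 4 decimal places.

Conditional on each application, P(X < 4.0): A: 0.480941; B: 0.535714.
By total probability, P(X < 4.0) = 0.47·0.480941 + 0.53·0.535714 = 0.509971.

0.5100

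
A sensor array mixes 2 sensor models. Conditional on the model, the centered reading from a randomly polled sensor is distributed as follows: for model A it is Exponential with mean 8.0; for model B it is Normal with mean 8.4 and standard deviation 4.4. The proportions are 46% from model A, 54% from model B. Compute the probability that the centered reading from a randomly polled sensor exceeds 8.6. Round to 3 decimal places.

Conditional on each model, P(X > 8.6): A: 0.341298; B: 0.481873.
By total probability, P(X > 8.6) = 0.46·0.341298 + 0.54·0.481873 = 0.417208.

0.417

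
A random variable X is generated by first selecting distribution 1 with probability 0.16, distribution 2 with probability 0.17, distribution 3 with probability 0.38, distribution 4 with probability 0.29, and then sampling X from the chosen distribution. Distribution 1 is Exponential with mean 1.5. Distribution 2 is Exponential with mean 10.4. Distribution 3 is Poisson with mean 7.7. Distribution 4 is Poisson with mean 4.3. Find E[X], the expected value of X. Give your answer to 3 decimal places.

Component means — 1: 1.5; 2: 10.4; 3: 7.7; 4: 4.3.
E[X] = 0.16·1.5 + 0.17·10.4 + 0.38·7.7 + 0.29·4.3 = 6.181.

6.181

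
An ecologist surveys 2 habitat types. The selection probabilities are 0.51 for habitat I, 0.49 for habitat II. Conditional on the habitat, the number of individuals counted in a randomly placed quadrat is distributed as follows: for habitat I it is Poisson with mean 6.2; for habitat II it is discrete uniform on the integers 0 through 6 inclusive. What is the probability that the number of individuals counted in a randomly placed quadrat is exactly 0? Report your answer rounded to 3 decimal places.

0.071

Conditional on each habitat, P(X = 0): I: 0.00202943; II: 0.142857.
By total probability, P(X = 0) = 0.51·0.00202943 + 0.49·0.142857 = 0.071035.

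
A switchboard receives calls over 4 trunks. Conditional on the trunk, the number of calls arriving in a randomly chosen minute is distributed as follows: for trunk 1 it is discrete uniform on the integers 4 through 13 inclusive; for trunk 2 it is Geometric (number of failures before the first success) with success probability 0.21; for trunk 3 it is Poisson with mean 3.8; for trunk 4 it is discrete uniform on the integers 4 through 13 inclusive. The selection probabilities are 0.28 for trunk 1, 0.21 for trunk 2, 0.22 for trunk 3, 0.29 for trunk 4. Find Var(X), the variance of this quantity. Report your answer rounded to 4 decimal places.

14.7578

Per component, 1: μ=8.5, E[X²]=80.5; 2: μ=3.7619, E[X²]=32.0658; 3: μ=3.8, E[X²]=18.24; 4: μ=8.5, E[X²]=80.5.
E[X] = 0.28·8.5 + 0.21·3.7619 + 0.22·3.8 + 0.29·8.5 = 6.471.
E[X²] = 0.28·80.5 + 0.21·32.0658 + 0.22·18.24 + 0.29·80.5 = 56.6316.
Var(X) = E[X²] − (E[X])² = 56.6316 − 41.8738 = 14.7578.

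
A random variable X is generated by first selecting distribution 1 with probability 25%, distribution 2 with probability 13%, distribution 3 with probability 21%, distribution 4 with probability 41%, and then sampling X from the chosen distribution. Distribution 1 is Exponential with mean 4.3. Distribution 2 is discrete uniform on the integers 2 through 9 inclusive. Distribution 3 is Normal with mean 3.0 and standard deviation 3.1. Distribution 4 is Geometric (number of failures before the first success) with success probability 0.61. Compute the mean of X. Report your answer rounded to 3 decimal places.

2.682

Component means — 1: 4.3; 2: 5.5; 3: 3; 4: 0.639344.
E[X] = 0.25·4.3 + 0.13·5.5 + 0.21·3 + 0.41·0.639344 = 2.68213.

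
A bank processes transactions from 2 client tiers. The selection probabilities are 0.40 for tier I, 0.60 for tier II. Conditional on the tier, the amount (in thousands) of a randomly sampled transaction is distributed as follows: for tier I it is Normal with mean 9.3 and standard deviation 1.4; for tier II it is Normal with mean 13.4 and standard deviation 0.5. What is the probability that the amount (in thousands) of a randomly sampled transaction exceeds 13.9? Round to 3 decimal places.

0.095

Conditional on each tier, P(X > 13.9): I: 0.000508621; II: 0.158655.
By total probability, P(X > 13.9) = 0.4·0.000508621 + 0.6·0.158655 = 0.0953966.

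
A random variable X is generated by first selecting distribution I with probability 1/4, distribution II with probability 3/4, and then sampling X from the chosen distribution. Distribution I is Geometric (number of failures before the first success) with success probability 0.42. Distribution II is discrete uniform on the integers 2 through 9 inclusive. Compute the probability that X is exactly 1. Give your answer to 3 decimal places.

Conditional on each component, P(X = 1): I: 0.2436; II: 0.
By total probability, P(X = 1) = 0.25·0.2436 + 0.75·0 = 0.0609.

0.061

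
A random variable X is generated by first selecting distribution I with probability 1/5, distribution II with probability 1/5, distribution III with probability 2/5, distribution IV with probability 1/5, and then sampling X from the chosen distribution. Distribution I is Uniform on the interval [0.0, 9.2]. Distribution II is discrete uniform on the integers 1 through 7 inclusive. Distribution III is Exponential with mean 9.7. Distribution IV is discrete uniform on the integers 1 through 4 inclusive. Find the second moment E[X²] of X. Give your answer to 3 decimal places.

For each component E[X²] = Var + (mean)², giving I: 28.2133; II: 20; III: 188.18; IV: 7.5.
Overall E[X²] = 0.2·28.2133 + 0.2·20 + 0.4·188.18 + 0.2·7.5 = 86.4147.

86.415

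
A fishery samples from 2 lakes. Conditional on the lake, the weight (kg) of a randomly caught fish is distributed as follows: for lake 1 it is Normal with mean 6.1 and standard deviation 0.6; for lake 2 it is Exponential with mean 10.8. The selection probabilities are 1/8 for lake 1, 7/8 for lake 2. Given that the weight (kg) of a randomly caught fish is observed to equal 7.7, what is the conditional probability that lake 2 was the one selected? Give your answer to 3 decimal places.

0.944

Likelihoods f(7.7 | ·): 1: 0.0189933; 2: 0.0453879.
Posterior ∝ prior × likelihood. Numerator for 2: 0.875·0.0453879 = 0.0397144.
Normalizing constant: 0.125·0.0189933 + 0.875·0.0453879 = 0.0420886.
P(2 | observation) = 0.0397144 / 0.0420886 = 0.943591.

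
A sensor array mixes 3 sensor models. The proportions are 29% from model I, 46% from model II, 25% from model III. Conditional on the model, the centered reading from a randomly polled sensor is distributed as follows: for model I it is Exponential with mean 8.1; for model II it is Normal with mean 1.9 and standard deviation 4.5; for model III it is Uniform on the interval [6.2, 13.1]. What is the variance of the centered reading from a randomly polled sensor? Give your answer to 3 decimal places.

41.543

Per component, I: μ=8.1, E[X²]=131.22; II: μ=1.9, E[X²]=23.86; III: μ=9.65, E[X²]=97.09.
E[X] = 0.29·8.1 + 0.46·1.9 + 0.25·9.65 = 5.6355.
E[X²] = 0.29·131.22 + 0.46·23.86 + 0.25·97.09 = 73.3019.
Var(X) = E[X²] − (E[X])² = 73.3019 − 31.7589 = 41.543.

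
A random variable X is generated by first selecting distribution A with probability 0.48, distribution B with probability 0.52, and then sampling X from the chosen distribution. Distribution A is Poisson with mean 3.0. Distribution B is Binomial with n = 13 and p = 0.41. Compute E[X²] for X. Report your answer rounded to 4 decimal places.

For each component E[X²] = Var + (mean)², giving A: 12; B: 31.5536.
Overall E[X²] = 0.48·12 + 0.52·31.5536 = 22.1679.

22.1679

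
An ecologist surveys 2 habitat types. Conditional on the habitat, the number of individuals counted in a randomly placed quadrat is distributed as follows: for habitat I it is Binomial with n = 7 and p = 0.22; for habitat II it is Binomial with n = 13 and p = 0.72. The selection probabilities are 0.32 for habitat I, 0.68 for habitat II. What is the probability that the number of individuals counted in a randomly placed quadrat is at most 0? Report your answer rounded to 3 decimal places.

0.056

Conditional on each habitat, P(X ≤ 0): I: 0.175656; II: 6.50211e-08.
By total probability, P(X ≤ 0) = 0.32·0.175656 + 0.68·6.50211e-08 = 0.0562099.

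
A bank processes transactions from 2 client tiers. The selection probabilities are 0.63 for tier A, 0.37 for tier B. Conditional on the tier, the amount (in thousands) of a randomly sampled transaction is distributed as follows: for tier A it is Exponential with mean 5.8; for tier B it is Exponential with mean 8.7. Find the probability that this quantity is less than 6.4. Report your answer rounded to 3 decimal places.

Conditional on each tier, P(X < 6.4): A: 0.668275; B: 0.520798.
By total probability, P(X < 6.4) = 0.63·0.668275 + 0.37·0.520798 = 0.613708.

0.614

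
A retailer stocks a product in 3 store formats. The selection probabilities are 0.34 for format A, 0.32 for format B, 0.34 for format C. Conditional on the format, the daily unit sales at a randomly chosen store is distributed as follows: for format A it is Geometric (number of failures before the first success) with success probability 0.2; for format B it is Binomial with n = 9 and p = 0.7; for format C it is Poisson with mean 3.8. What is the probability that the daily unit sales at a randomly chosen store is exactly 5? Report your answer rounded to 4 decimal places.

Conditional on each format, P(X = 5): A: 0.065536; B: 0.171532; C: 0.147713.
By total probability, P(X = 5) = 0.34·0.065536 + 0.32·0.171532 + 0.34·0.147713 = 0.127395.

0.1274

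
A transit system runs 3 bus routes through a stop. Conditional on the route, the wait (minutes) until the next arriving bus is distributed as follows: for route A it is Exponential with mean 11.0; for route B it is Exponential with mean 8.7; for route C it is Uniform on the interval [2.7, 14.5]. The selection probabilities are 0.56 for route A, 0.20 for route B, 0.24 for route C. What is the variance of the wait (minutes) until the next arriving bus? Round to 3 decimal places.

Per component, A: μ=11, E[X²]=242; B: μ=8.7, E[X²]=151.38; C: μ=8.6, E[X²]=85.5633.
E[X] = 0.56·11 + 0.2·8.7 + 0.24·8.6 = 9.964.
E[X²] = 0.56·242 + 0.2·151.38 + 0.24·85.5633 = 186.331.
Var(X) = E[X²] − (E[X])² = 186.331 − 99.2813 = 87.0499.

87.050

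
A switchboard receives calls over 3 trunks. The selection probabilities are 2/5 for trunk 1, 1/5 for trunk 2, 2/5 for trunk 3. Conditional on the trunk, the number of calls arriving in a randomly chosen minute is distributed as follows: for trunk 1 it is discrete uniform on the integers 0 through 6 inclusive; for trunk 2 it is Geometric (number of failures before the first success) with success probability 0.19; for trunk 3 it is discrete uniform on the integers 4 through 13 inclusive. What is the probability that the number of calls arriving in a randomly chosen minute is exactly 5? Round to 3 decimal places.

0.110

Conditional on each trunk, P(X = 5): 1: 0.142857; 2: 0.0662489; 3: 0.1.
By total probability, P(X = 5) = 0.4·0.142857 + 0.2·0.0662489 + 0.4·0.1 = 0.110393.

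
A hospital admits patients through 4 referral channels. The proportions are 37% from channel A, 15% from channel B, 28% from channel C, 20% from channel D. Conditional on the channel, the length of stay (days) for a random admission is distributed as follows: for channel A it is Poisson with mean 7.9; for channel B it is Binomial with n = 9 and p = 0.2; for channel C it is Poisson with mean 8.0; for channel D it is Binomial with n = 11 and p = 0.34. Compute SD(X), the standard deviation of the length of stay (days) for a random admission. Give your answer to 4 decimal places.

Per component, A: μ=7.9, E[X²]=70.31; B: μ=1.8, E[X²]=4.68; C: μ=8, E[X²]=72; D: μ=3.74, E[X²]=16.456.
E[X] = 0.37·7.9 + 0.15·1.8 + 0.28·8 + 0.2·3.74 = 6.181.
E[X²] = 0.37·70.31 + 0.15·4.68 + 0.28·72 + 0.2·16.456 = 50.1679.
Var(X) = E[X²] − (E[X])² = 50.1679 − 38.2048 = 11.9631.
SD(X) = √11.9631 = 3.45878.

3.4588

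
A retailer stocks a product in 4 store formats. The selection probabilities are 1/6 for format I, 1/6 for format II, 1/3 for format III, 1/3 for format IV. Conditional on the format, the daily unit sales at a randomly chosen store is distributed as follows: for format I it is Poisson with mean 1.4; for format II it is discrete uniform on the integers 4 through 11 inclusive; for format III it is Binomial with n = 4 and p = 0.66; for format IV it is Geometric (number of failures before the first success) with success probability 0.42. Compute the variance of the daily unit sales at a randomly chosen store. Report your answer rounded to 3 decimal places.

Per component, I: μ=1.4, E[X²]=3.36; II: μ=7.5, E[X²]=61.5; III: μ=2.64, E[X²]=7.8672; IV: μ=1.38095, E[X²]=5.19501.
E[X] = 0.166667·1.4 + 0.166667·7.5 + 0.333333·2.64 + 0.333333·1.38095 = 2.82365.
E[X²] = 0.166667·3.36 + 0.166667·61.5 + 0.333333·7.8672 + 0.333333·5.19501 = 15.1641.
Var(X) = E[X²] − (E[X])² = 15.1641 − 7.973 = 7.19107.

7.191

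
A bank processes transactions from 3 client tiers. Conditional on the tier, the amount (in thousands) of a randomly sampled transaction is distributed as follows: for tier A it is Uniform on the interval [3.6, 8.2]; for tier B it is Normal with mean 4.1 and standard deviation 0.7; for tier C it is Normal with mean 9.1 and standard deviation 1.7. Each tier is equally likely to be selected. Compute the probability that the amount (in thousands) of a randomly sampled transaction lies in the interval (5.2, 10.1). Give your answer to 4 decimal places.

0.4737

Conditional on each tier, P(5.2 < X < 10.1): A: 0.652174; B: 0.0580416; C: 0.710921.
By total probability, P(5.2 < X < 10.1) = 0.333333·0.652174 + 0.333333·0.0580416 + 0.333333·0.710921 = 0.473712.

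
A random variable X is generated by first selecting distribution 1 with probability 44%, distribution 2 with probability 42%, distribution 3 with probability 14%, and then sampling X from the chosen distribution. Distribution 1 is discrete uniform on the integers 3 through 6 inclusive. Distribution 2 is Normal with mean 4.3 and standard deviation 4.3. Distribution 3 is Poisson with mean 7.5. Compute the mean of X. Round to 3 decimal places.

Component means — 1: 4.5; 2: 4.3; 3: 7.5.
E[X] = 0.44·4.5 + 0.42·4.3 + 0.14·7.5 = 4.836.

4.836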